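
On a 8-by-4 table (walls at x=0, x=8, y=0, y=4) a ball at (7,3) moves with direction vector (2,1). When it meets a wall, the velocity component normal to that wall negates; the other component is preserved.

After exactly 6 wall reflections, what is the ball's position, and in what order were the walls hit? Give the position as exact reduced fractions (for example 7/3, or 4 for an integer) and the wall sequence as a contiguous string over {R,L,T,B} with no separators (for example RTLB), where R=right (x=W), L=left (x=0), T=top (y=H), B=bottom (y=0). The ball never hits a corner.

Final position: (7,4)
Wall sequence: RTLBRT

1. t=1/2 → R at (8,7/2); v=(-2,1)
2. t=1/2 → T at (7,4); v=(-2,-1)
3. t=7/2 → L at (0,1/2); v=(2,-1)
4. t=1/2 → B at (1,0); v=(2,1)
5. t=7/2 → R at (8,7/2); v=(-2,1)
6. t=1/2 → T at (7,4); v=(-2,-1)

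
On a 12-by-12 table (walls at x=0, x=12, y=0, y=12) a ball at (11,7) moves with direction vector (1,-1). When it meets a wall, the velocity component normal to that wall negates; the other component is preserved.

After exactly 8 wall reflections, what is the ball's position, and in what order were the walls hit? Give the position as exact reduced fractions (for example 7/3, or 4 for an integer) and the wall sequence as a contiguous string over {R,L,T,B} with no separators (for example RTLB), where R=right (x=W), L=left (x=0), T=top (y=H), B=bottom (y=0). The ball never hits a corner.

1. t=1 → R at (12,6); v=(-1,-1)
2. t=6 → B at (6,0); v=(-1,1)
3. t=6 → L at (0,6); v=(1,1)
4. t=6 → T at (6,12); v=(1,-1)
5. t=6 → R at (12,6); v=(-1,-1)
6. t=6 → B at (6,0); v=(-1,1)
7. t=6 → L at (0,6); v=(1,1)
8. t=6 → T at (6,12); v=(1,-1)

Final position: (6,12)
Wall sequence: RBLTRBLT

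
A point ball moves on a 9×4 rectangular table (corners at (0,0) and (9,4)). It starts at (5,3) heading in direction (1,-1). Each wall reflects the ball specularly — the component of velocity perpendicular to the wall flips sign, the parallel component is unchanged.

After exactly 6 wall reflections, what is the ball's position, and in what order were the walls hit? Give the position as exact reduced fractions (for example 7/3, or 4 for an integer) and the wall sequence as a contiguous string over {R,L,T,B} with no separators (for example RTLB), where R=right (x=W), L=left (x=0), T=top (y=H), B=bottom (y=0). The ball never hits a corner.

1. t=3 → B at (8,0); v=(1,1)
2. t=1 → R at (9,1); v=(-1,1)
3. t=3 → T at (6,4); v=(-1,-1)
4. t=4 → B at (2,0); v=(-1,1)
5. t=2 → L at (0,2); v=(1,1)
6. t=2 → T at (2,4); v=(1,-1)

Final position: (2,4)
Wall sequence: BRTBLT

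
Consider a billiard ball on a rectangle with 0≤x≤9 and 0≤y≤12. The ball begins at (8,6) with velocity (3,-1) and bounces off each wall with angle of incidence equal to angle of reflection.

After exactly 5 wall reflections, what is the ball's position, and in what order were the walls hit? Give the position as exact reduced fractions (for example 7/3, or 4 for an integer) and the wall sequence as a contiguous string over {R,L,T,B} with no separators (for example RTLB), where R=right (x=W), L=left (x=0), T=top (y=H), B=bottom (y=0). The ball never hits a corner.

Final position: (0,10/3)
Wall sequence: RLBRL

1. t=1/3 → R at (9,17/3); v=(-3,-1)
2. t=3 → L at (0,8/3); v=(3,-1)
3. t=8/3 → B at (8,0); v=(3,1)
4. t=1/3 → R at (9,1/3); v=(-3,1)
5. t=3 → L at (0,10/3); v=(3,1)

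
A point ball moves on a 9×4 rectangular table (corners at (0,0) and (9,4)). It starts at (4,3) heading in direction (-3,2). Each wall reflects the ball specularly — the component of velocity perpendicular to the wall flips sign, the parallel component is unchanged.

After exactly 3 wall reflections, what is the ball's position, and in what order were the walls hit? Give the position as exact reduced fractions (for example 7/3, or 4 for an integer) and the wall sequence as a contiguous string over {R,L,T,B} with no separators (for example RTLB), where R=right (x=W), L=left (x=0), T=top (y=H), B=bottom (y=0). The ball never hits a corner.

Final position: (7/2,0)
Wall sequence: TLB

1. t=1/2 → T at (5/2,4); v=(-3,-2)
2. t=5/6 → L at (0,7/3); v=(3,-2)
3. t=7/6 → B at (7/2,0); v=(3,2)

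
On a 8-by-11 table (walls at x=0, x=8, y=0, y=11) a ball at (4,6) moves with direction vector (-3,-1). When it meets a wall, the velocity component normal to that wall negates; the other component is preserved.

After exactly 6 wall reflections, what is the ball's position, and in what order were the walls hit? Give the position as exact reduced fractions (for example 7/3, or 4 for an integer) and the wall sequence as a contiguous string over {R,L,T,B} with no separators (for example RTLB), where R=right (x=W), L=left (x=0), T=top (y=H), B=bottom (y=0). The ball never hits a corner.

1. t=4/3 → L at (0,14/3); v=(3,-1)
2. t=8/3 → R at (8,2); v=(-3,-1)
3. t=2 → B at (2,0); v=(-3,1)
4. t=2/3 → L at (0,2/3); v=(3,1)
5. t=8/3 → R at (8,10/3); v=(-3,1)
6. t=8/3 → L at (0,6); v=(3,1)

Final position: (0,6)
Wall sequence: LRBLRL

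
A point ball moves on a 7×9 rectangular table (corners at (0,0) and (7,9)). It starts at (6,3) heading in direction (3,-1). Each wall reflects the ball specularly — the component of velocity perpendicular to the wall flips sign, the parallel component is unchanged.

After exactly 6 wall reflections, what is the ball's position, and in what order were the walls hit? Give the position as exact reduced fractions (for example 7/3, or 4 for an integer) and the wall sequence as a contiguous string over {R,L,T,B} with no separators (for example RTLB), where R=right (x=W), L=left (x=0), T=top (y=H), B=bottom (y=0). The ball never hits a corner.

1. t=1/3 → R at (7,8/3); v=(-3,-1)
2. t=7/3 → L at (0,1/3); v=(3,-1)
3. t=1/3 → B at (1,0); v=(3,1)
4. t=2 → R at (7,2); v=(-3,1)
5. t=7/3 → L at (0,13/3); v=(3,1)
6. t=7/3 → R at (7,20/3); v=(-3,1)

Final position: (7,20/3)
Wall sequence: RLBRLR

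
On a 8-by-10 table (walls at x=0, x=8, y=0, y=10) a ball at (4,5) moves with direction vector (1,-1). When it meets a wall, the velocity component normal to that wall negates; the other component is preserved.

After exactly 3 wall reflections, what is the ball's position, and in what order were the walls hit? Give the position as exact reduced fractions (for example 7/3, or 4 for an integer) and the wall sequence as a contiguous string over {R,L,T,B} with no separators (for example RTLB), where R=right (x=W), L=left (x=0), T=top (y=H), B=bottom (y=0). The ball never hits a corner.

1. t=4 → R at (8,1); v=(-1,-1)
2. t=1 → B at (7,0); v=(-1,1)
3. t=7 → L at (0,7); v=(1,1)

Final position: (0,7)
Wall sequence: RBL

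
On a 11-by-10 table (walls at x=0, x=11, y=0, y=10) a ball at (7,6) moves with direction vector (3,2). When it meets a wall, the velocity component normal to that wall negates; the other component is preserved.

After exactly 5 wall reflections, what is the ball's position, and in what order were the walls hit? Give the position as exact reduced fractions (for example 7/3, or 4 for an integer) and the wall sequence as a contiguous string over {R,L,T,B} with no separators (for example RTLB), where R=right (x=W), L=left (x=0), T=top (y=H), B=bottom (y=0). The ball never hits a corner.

Final position: (11,10/3)
Wall sequence: RTLBR

1. t=4/3 → R at (11,26/3); v=(-3,2)
2. t=2/3 → T at (9,10); v=(-3,-2)
3. t=3 → L at (0,4); v=(3,-2)
4. t=2 → B at (6,0); v=(3,2)
5. t=5/3 → R at (11,10/3); v=(-3,2)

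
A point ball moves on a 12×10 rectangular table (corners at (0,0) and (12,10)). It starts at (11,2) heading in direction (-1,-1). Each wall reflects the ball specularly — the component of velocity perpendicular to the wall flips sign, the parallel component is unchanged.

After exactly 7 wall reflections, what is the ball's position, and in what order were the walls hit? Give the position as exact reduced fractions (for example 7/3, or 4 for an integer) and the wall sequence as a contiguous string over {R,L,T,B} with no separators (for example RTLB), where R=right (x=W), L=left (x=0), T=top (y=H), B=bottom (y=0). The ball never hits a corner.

1. t=2 → B at (9,0); v=(-1,1)
2. t=9 → L at (0,9); v=(1,1)
3. t=1 → T at (1,10); v=(1,-1)
4. t=10 → B at (11,0); v=(1,1)
5. t=1 → R at (12,1); v=(-1,1)
6. t=9 → T at (3,10); v=(-1,-1)
7. t=3 → L at (0,7); v=(1,-1)

Final position: (0,7)
Wall sequence: BLTBRTL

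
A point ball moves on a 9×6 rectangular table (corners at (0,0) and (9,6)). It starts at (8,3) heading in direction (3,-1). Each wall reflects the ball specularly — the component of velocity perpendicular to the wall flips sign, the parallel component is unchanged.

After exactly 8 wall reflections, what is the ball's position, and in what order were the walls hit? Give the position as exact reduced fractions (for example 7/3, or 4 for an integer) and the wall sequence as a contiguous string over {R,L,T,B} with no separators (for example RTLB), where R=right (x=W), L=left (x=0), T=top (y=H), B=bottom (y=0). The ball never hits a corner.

1. t=1/3 → R at (9,8/3); v=(-3,-1)
2. t=8/3 → B at (1,0); v=(-3,1)
3. t=1/3 → L at (0,1/3); v=(3,1)
4. t=3 → R at (9,10/3); v=(-3,1)
5. t=8/3 → T at (1,6); v=(-3,-1)
6. t=1/3 → L at (0,17/3); v=(3,-1)
7. t=3 → R at (9,8/3); v=(-3,-1)
8. t=8/3 → B at (1,0); v=(-3,1)

Final position: (1,0)
Wall sequence: RBLRTLRB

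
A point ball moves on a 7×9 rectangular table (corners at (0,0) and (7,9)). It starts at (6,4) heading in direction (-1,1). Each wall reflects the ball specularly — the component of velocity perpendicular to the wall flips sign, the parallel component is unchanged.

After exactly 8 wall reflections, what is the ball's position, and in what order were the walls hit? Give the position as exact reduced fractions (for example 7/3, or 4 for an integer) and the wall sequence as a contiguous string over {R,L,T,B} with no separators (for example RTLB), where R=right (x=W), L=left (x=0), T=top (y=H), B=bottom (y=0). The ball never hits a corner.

1. t=5 → T at (1,9); v=(-1,-1)
2. t=1 → L at (0,8); v=(1,-1)
3. t=7 → R at (7,1); v=(-1,-1)
4. t=1 → B at (6,0); v=(-1,1)
5. t=6 → L at (0,6); v=(1,1)
6. t=3 → T at (3,9); v=(1,-1)
7. t=4 → R at (7,5); v=(-1,-1)
8. t=5 → B at (2,0); v=(-1,1)

Final position: (2,0)
Wall sequence: TLRBLTRB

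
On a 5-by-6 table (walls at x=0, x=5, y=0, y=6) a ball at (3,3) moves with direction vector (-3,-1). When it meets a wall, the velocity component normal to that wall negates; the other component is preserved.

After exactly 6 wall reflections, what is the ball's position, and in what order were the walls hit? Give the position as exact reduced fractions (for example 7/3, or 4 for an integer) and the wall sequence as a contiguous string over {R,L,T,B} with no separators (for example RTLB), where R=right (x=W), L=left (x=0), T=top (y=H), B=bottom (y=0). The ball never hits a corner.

Final position: (0,14/3)
Wall sequence: LRBLRL

1. t=1 → L at (0,2); v=(3,-1)
2. t=5/3 → R at (5,1/3); v=(-3,-1)
3. t=1/3 → B at (4,0); v=(-3,1)
4. t=4/3 → L at (0,4/3); v=(3,1)
5. t=5/3 → R at (5,3); v=(-3,1)
6. t=5/3 → L at (0,14/3); v=(3,1)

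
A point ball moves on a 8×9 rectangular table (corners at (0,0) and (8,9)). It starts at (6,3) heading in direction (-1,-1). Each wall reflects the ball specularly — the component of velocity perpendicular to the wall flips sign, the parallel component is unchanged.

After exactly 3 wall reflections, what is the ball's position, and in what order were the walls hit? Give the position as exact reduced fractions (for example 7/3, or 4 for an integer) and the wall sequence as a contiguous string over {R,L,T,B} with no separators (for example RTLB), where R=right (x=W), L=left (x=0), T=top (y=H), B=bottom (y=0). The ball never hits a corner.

1. t=3 → B at (3,0); v=(-1,1)
2. t=3 → L at (0,3); v=(1,1)
3. t=6 → T at (6,9); v=(1,-1)

Final position: (6,9)
Wall sequence: BLT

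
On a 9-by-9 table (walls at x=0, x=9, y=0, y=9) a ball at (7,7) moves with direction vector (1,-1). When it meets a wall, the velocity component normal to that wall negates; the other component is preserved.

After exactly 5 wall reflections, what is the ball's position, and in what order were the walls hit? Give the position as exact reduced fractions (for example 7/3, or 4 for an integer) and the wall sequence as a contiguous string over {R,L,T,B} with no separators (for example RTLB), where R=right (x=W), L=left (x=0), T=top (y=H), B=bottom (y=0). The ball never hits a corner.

1. t=2 → R at (9,5); v=(-1,-1)
2. t=5 → B at (4,0); v=(-1,1)
3. t=4 → L at (0,4); v=(1,1)
4. t=5 → T at (5,9); v=(1,-1)
5. t=4 → R at (9,5); v=(-1,-1)

Final position: (9,5)
Wall sequence: RBLTR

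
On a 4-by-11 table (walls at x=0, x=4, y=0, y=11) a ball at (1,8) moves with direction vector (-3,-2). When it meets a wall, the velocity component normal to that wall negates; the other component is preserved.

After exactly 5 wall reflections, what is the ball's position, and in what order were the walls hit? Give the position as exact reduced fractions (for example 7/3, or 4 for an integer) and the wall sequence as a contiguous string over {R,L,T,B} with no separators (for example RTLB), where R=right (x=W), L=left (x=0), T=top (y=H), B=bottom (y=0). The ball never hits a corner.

Final position: (4,2/3)
Wall sequence: LRLBR

1. t=1/3 → L at (0,22/3); v=(3,-2)
2. t=4/3 → R at (4,14/3); v=(-3,-2)
3. t=4/3 → L at (0,2); v=(3,-2)
4. t=1 → B at (3,0); v=(3,2)
5. t=1/3 → R at (4,2/3); v=(-3,2)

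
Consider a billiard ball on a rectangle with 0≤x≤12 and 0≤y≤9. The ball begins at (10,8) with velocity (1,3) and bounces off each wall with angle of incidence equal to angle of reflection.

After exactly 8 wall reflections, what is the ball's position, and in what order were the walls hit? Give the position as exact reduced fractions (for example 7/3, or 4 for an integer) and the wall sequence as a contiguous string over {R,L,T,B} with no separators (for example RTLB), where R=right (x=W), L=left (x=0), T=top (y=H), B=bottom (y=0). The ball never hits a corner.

1. t=1/3 → T at (31/3,9); v=(1,-3)
2. t=5/3 → R at (12,4); v=(-1,-3)
3. t=4/3 → B at (32/3,0); v=(-1,3)
4. t=3 → T at (23/3,9); v=(-1,-3)
5. t=3 → B at (14/3,0); v=(-1,3)
6. t=3 → T at (5/3,9); v=(-1,-3)
7. t=5/3 → L at (0,4); v=(1,-3)
8. t=4/3 → B at (4/3,0); v=(1,3)

Final position: (4/3,0)
Wall sequence: TRBTBTLB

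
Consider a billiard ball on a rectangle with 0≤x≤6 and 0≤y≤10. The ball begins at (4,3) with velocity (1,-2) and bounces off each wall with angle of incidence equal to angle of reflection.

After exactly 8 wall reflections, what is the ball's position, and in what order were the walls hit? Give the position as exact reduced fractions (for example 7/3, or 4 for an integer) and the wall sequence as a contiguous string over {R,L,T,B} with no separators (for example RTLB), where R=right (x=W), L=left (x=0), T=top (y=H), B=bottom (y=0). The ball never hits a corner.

Final position: (0,3)
Wall sequence: BRTLBRTL

1. t=3/2 → B at (11/2,0); v=(1,2)
2. t=1/2 → R at (6,1); v=(-1,2)
3. t=9/2 → T at (3/2,10); v=(-1,-2)
4. t=3/2 → L at (0,7); v=(1,-2)
5. t=7/2 → B at (7/2,0); v=(1,2)
6. t=5/2 → R at (6,5); v=(-1,2)
7. t=5/2 → T at (7/2,10); v=(-1,-2)
8. t=7/2 → L at (0,3); v=(1,-2)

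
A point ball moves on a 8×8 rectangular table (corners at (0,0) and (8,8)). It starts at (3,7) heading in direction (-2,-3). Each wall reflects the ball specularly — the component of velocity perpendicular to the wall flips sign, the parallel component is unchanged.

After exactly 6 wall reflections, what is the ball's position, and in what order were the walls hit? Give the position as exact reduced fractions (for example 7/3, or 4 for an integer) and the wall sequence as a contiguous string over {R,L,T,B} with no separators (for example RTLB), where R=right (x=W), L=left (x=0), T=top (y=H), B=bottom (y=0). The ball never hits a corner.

1. t=3/2 → L at (0,5/2); v=(2,-3)
2. t=5/6 → B at (5/3,0); v=(2,3)
3. t=8/3 → T at (7,8); v=(2,-3)
4. t=1/2 → R at (8,13/2); v=(-2,-3)
5. t=13/6 → B at (11/3,0); v=(-2,3)
6. t=11/6 → L at (0,11/2); v=(2,3)

Final position: (0,11/2)
Wall sequence: LBTRBL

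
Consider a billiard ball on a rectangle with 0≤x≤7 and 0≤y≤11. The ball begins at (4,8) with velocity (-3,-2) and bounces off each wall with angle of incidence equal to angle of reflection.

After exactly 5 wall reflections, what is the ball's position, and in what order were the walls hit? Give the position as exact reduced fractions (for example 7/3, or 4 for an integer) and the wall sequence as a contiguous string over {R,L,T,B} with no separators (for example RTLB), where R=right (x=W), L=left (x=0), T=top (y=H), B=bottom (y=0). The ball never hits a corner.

1. t=4/3 → L at (0,16/3); v=(3,-2)
2. t=7/3 → R at (7,2/3); v=(-3,-2)
3. t=1/3 → B at (6,0); v=(-3,2)
4. t=2 → L at (0,4); v=(3,2)
5. t=7/3 → R at (7,26/3); v=(-3,2)

Final position: (7,26/3)
Wall sequence: LRBLR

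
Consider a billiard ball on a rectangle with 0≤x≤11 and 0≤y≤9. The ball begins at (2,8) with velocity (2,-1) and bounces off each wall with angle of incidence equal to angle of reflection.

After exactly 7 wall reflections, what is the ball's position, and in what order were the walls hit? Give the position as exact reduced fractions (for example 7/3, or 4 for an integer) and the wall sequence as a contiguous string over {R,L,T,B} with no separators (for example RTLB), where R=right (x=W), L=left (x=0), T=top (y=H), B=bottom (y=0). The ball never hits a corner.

1. t=9/2 → R at (11,7/2); v=(-2,-1)
2. t=7/2 → B at (4,0); v=(-2,1)
3. t=2 → L at (0,2); v=(2,1)
4. t=11/2 → R at (11,15/2); v=(-2,1)
5. t=3/2 → T at (8,9); v=(-2,-1)
6. t=4 → L at (0,5); v=(2,-1)
7. t=5 → B at (10,0); v=(2,1)

Final position: (10,0)
Wall sequence: RBLRTLB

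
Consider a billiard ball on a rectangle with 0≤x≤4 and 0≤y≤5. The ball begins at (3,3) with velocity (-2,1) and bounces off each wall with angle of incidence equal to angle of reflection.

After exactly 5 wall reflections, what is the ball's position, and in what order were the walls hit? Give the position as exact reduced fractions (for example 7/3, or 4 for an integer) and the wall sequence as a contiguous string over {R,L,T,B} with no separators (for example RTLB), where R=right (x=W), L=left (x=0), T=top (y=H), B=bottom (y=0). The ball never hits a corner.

1. t=3/2 → L at (0,9/2); v=(2,1)
2. t=1/2 → T at (1,5); v=(2,-1)
3. t=3/2 → R at (4,7/2); v=(-2,-1)
4. t=2 → L at (0,3/2); v=(2,-1)
5. t=3/2 → B at (3,0); v=(2,1)

Final position: (3,0)
Wall sequence: LTRLB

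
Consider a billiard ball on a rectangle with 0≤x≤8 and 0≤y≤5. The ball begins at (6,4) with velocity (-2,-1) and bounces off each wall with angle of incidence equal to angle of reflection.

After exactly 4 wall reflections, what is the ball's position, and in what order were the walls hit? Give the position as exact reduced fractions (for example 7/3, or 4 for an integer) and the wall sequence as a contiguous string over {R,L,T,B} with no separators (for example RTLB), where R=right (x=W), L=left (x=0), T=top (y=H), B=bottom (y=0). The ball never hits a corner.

Final position: (4,5)
Wall sequence: LBRT

1. t=3 → L at (0,1); v=(2,-1)
2. t=1 → B at (2,0); v=(2,1)
3. t=3 → R at (8,3); v=(-2,1)
4. t=2 → T at (4,5); v=(-2,-1)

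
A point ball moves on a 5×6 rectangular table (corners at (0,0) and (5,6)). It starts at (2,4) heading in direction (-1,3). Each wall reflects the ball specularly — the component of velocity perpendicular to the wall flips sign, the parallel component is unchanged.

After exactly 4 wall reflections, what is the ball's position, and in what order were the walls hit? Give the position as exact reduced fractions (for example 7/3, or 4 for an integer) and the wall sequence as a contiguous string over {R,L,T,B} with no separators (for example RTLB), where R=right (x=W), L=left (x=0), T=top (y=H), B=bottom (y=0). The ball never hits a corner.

Final position: (8/3,6)
Wall sequence: TLBT

1. t=2/3 → T at (4/3,6); v=(-1,-3)
2. t=4/3 → L at (0,2); v=(1,-3)
3. t=2/3 → B at (2/3,0); v=(1,3)
4. t=2 → T at (8/3,6); v=(1,-3)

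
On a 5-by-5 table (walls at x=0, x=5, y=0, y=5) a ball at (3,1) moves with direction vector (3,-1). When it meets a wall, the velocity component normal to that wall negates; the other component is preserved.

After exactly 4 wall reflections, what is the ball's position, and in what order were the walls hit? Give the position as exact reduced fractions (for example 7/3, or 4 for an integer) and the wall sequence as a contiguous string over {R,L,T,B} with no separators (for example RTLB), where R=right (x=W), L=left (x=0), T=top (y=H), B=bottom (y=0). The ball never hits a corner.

Final position: (5,3)
Wall sequence: RBLR

1. t=2/3 → R at (5,1/3); v=(-3,-1)
2. t=1/3 → B at (4,0); v=(-3,1)
3. t=4/3 → L at (0,4/3); v=(3,1)
4. t=5/3 → R at (5,3); v=(-3,1)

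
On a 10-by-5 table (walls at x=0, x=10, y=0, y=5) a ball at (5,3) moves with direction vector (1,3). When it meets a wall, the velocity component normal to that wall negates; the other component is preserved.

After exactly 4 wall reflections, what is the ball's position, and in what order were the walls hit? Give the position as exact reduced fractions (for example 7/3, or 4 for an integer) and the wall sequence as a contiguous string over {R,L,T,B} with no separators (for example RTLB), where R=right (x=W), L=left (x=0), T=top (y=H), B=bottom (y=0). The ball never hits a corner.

1. t=2/3 → T at (17/3,5); v=(1,-3)
2. t=5/3 → B at (22/3,0); v=(1,3)
3. t=5/3 → T at (9,5); v=(1,-3)
4. t=1 → R at (10,2); v=(-1,-3)

Final position: (10,2)
Wall sequence: TBTR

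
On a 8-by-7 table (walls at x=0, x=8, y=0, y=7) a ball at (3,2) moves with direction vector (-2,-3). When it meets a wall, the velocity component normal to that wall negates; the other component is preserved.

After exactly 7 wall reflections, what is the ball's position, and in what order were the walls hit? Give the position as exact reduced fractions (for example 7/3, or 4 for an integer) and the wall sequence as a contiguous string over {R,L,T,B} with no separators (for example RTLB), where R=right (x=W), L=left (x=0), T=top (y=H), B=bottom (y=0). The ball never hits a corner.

Final position: (0,3/2)
Wall sequence: BLTBRTL

1. t=2/3 → B at (5/3,0); v=(-2,3)
2. t=5/6 → L at (0,5/2); v=(2,3)
3. t=3/2 → T at (3,7); v=(2,-3)
4. t=7/3 → B at (23/3,0); v=(2,3)
5. t=1/6 → R at (8,1/2); v=(-2,3)
6. t=13/6 → T at (11/3,7); v=(-2,-3)
7. t=11/6 → L at (0,3/2); v=(2,-3)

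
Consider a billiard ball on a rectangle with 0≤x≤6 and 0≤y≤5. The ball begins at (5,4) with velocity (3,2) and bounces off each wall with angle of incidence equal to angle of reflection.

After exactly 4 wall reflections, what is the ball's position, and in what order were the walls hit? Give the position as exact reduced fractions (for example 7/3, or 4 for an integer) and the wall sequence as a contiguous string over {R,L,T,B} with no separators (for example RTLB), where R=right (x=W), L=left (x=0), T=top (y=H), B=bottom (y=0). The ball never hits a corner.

Final position: (2,0)
Wall sequence: RTLB

1. t=1/3 → R at (6,14/3); v=(-3,2)
2. t=1/6 → T at (11/2,5); v=(-3,-2)
3. t=11/6 → L at (0,4/3); v=(3,-2)
4. t=2/3 → B at (2,0); v=(3,2)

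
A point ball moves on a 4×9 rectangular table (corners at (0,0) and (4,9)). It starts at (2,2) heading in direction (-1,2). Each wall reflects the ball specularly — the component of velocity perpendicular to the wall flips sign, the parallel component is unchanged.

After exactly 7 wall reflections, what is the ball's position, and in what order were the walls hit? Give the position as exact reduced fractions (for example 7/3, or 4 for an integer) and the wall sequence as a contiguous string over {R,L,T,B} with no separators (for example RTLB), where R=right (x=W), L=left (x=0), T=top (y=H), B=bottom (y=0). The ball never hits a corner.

1. t=2 → L at (0,6); v=(1,2)
2. t=3/2 → T at (3/2,9); v=(1,-2)
3. t=5/2 → R at (4,4); v=(-1,-2)
4. t=2 → B at (2,0); v=(-1,2)
5. t=2 → L at (0,4); v=(1,2)
6. t=5/2 → T at (5/2,9); v=(1,-2)
7. t=3/2 → R at (4,6); v=(-1,-2)

Final position: (4,6)
Wall sequence: LTRBLTR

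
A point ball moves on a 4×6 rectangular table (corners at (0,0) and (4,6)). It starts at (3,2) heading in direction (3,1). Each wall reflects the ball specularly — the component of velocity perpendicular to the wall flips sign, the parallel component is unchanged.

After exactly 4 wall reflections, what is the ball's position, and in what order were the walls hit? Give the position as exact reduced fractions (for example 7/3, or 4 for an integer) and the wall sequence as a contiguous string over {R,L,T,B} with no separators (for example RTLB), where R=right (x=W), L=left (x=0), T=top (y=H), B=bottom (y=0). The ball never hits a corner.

Final position: (1,6)
Wall sequence: RLRT

1. t=1/3 → R at (4,7/3); v=(-3,1)
2. t=4/3 → L at (0,11/3); v=(3,1)
3. t=4/3 → R at (4,5); v=(-3,1)
4. t=1 → T at (1,6); v=(-3,-1)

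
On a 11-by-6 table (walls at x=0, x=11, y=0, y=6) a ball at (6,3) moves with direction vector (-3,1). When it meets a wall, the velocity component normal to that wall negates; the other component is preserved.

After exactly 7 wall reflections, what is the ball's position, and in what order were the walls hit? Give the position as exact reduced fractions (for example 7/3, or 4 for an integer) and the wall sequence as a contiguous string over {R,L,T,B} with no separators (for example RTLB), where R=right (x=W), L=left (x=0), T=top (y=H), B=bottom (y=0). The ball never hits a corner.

Final position: (5,6)
Wall sequence: LTRBLRT

1. t=2 → L at (0,5); v=(3,1)
2. t=1 → T at (3,6); v=(3,-1)
3. t=8/3 → R at (11,10/3); v=(-3,-1)
4. t=10/3 → B at (1,0); v=(-3,1)
5. t=1/3 → L at (0,1/3); v=(3,1)
6. t=11/3 → R at (11,4); v=(-3,1)
7. t=2 → T at (5,6); v=(-3,-1)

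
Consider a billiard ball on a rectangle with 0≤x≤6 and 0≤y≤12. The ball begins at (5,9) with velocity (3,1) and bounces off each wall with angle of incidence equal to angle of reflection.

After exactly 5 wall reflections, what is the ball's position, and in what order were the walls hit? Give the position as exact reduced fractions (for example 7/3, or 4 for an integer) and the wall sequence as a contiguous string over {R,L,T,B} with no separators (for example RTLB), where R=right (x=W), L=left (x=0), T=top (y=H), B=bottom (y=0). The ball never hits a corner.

1. t=1/3 → R at (6,28/3); v=(-3,1)
2. t=2 → L at (0,34/3); v=(3,1)
3. t=2/3 → T at (2,12); v=(3,-1)
4. t=4/3 → R at (6,32/3); v=(-3,-1)
5. t=2 → L at (0,26/3); v=(3,-1)

Final position: (0,26/3)
Wall sequence: RLTRL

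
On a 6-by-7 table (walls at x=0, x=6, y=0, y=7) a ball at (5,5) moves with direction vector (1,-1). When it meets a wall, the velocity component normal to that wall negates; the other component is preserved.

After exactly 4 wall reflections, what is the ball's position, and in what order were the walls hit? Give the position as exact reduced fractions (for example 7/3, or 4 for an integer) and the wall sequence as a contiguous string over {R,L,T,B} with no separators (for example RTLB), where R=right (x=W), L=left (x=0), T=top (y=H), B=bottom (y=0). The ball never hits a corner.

1. t=1 → R at (6,4); v=(-1,-1)
2. t=4 → B at (2,0); v=(-1,1)
3. t=2 → L at (0,2); v=(1,1)
4. t=5 → T at (5,7); v=(1,-1)

Final position: (5,7)
Wall sequence: RBLT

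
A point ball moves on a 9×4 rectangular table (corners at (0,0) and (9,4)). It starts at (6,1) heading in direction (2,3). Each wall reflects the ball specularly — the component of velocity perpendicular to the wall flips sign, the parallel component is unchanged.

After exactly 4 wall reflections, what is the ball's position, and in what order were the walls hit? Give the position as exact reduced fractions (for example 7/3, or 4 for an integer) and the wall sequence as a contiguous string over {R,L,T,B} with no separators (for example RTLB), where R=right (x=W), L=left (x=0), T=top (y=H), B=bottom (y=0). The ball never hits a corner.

Final position: (14/3,4)
Wall sequence: TRBT

1. t=1 → T at (8,4); v=(2,-3)
2. t=1/2 → R at (9,5/2); v=(-2,-3)
3. t=5/6 → B at (22/3,0); v=(-2,3)
4. t=4/3 → T at (14/3,4); v=(-2,-3)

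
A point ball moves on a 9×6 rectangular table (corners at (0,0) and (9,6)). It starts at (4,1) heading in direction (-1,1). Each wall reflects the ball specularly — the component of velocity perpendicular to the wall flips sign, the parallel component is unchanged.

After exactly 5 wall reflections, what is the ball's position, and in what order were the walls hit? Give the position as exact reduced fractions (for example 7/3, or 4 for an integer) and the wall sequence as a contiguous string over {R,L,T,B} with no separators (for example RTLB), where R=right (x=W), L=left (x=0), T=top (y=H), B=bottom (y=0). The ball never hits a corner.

Final position: (5,6)
Wall sequence: LTBRT

1. t=4 → L at (0,5); v=(1,1)
2. t=1 → T at (1,6); v=(1,-1)
3. t=6 → B at (7,0); v=(1,1)
4. t=2 → R at (9,2); v=(-1,1)
5. t=4 → T at (5,6); v=(-1,-1)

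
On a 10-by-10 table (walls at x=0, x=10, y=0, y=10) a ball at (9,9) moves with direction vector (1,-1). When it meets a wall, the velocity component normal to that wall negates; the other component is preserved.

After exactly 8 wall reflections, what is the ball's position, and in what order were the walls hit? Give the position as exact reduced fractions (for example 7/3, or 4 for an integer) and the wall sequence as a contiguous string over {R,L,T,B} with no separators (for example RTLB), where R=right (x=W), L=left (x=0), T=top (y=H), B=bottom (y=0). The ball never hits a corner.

Final position: (8,10)
Wall sequence: RBLTRBLT

1. t=1 → R at (10,8); v=(-1,-1)
2. t=8 → B at (2,0); v=(-1,1)
3. t=2 → L at (0,2); v=(1,1)
4. t=8 → T at (8,10); v=(1,-1)
5. t=2 → R at (10,8); v=(-1,-1)
6. t=8 → B at (2,0); v=(-1,1)
7. t=2 → L at (0,2); v=(1,1)
8. t=8 → T at (8,10); v=(1,-1)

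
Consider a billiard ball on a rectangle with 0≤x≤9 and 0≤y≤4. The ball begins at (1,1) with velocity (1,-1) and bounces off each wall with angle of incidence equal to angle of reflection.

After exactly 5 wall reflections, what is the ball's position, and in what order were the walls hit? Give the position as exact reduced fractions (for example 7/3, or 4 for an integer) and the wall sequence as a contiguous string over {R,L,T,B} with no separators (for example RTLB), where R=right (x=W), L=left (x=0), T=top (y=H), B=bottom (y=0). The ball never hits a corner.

Final position: (4,4)
Wall sequence: BTRBT

1. t=1 → B at (2,0); v=(1,1)
2. t=4 → T at (6,4); v=(1,-1)
3. t=3 → R at (9,1); v=(-1,-1)
4. t=1 → B at (8,0); v=(-1,1)
5. t=4 → T at (4,4); v=(-1,-1)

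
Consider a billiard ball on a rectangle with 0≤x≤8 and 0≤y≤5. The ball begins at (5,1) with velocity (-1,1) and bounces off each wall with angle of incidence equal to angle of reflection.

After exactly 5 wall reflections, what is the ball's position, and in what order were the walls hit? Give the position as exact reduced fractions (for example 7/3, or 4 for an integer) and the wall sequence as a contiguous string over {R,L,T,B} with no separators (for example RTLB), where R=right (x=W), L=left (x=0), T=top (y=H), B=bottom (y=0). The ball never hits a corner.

Final position: (7,5)
Wall sequence: TLBRT

1. t=4 → T at (1,5); v=(-1,-1)
2. t=1 → L at (0,4); v=(1,-1)
3. t=4 → B at (4,0); v=(1,1)
4. t=4 → R at (8,4); v=(-1,1)
5. t=1 → T at (7,5); v=(-1,-1)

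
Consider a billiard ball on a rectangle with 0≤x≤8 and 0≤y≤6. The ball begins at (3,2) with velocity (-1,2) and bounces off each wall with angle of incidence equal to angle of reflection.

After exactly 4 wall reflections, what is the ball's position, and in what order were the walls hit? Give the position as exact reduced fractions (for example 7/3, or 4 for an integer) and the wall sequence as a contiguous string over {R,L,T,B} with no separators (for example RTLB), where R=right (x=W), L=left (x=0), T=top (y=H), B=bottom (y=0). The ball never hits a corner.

Final position: (5,6)
Wall sequence: TLBT

1. t=2 → T at (1,6); v=(-1,-2)
2. t=1 → L at (0,4); v=(1,-2)
3. t=2 → B at (2,0); v=(1,2)
4. t=3 → T at (5,6); v=(1,-2)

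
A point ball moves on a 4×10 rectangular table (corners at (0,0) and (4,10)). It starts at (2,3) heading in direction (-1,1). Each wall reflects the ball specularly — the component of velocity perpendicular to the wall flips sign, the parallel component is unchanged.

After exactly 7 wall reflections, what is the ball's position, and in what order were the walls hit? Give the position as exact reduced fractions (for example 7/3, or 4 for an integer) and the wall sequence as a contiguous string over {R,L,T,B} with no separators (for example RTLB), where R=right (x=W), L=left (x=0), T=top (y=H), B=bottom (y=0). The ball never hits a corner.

1. t=2 → L at (0,5); v=(1,1)
2. t=4 → R at (4,9); v=(-1,1)
3. t=1 → T at (3,10); v=(-1,-1)
4. t=3 → L at (0,7); v=(1,-1)
5. t=4 → R at (4,3); v=(-1,-1)
6. t=3 → B at (1,0); v=(-1,1)
7. t=1 → L at (0,1); v=(1,1)

Final position: (0,1)
Wall sequence: LRTLRBL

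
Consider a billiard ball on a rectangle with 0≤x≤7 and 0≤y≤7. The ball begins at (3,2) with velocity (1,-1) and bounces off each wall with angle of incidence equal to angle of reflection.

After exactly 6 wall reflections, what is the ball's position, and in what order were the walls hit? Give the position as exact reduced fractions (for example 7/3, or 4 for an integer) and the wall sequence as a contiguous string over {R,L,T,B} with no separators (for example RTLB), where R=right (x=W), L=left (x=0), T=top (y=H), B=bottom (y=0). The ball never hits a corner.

Final position: (7,2)
Wall sequence: BRTLBR

1. t=2 → B at (5,0); v=(1,1)
2. t=2 → R at (7,2); v=(-1,1)
3. t=5 → T at (2,7); v=(-1,-1)
4. t=2 → L at (0,5); v=(1,-1)
5. t=5 → B at (5,0); v=(1,1)
6. t=2 → R at (7,2); v=(-1,1)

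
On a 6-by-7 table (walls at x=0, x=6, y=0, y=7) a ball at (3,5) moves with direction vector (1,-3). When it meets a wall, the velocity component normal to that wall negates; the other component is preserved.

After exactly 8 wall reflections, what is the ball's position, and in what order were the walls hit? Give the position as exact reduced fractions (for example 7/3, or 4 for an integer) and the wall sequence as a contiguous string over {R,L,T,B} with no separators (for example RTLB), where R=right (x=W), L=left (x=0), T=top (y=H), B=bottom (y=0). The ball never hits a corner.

Final position: (13/3,7)
Wall sequence: BRTBTLBT

1. t=5/3 → B at (14/3,0); v=(1,3)
2. t=4/3 → R at (6,4); v=(-1,3)
3. t=1 → T at (5,7); v=(-1,-3)
4. t=7/3 → B at (8/3,0); v=(-1,3)
5. t=7/3 → T at (1/3,7); v=(-1,-3)
6. t=1/3 → L at (0,6); v=(1,-3)
7. t=2 → B at (2,0); v=(1,3)
8. t=7/3 → T at (13/3,7); v=(1,-3)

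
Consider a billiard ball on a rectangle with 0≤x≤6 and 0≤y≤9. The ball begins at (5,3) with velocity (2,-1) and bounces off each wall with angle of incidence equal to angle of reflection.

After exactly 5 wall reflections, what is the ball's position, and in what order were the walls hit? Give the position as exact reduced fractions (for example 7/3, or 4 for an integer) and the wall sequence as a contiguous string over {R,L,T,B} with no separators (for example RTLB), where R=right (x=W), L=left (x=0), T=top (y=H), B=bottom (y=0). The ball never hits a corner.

1. t=1/2 → R at (6,5/2); v=(-2,-1)
2. t=5/2 → B at (1,0); v=(-2,1)
3. t=1/2 → L at (0,1/2); v=(2,1)
4. t=3 → R at (6,7/2); v=(-2,1)
5. t=3 → L at (0,13/2); v=(2,1)

Final position: (0,13/2)
Wall sequence: RBLRL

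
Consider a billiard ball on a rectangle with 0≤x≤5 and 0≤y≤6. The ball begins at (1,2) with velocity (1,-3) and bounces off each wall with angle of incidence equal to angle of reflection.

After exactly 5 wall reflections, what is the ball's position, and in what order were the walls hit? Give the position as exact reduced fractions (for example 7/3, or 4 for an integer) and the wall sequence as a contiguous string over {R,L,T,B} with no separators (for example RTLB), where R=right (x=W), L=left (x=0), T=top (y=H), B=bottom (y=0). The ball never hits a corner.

1. t=2/3 → B at (5/3,0); v=(1,3)
2. t=2 → T at (11/3,6); v=(1,-3)
3. t=4/3 → R at (5,2); v=(-1,-3)
4. t=2/3 → B at (13/3,0); v=(-1,3)
5. t=2 → T at (7/3,6); v=(-1,-3)

Final position: (7/3,6)
Wall sequence: BTRBT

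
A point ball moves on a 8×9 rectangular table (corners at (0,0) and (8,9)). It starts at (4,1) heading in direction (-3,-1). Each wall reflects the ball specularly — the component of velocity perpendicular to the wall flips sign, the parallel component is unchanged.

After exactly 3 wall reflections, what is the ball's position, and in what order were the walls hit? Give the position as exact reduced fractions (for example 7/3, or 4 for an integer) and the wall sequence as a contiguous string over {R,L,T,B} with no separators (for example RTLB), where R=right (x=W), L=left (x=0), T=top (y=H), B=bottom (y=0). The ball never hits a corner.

1. t=1 → B at (1,0); v=(-3,1)
2. t=1/3 → L at (0,1/3); v=(3,1)
3. t=8/3 → R at (8,3); v=(-3,1)

Final position: (8,3)
Wall sequence: BLR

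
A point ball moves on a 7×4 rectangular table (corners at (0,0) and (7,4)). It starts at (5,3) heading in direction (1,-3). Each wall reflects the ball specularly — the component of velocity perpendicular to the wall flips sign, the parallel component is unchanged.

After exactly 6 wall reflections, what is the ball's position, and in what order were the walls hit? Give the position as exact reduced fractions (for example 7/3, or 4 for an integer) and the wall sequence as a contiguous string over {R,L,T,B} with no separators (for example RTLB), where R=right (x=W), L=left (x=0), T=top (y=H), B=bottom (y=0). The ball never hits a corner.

Final position: (8/3,0)
Wall sequence: BRTBTB

1. t=1 → B at (6,0); v=(1,3)
2. t=1 → R at (7,3); v=(-1,3)
3. t=1/3 → T at (20/3,4); v=(-1,-3)
4. t=4/3 → B at (16/3,0); v=(-1,3)
5. t=4/3 → T at (4,4); v=(-1,-3)
6. t=4/3 → B at (8/3,0); v=(-1,3)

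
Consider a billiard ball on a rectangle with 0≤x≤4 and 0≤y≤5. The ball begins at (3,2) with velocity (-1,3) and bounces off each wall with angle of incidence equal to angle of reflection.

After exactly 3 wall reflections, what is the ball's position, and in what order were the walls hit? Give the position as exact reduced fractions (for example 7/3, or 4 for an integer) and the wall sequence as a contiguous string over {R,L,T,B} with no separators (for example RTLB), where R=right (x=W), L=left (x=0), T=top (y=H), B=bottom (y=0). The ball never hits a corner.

1. t=1 → T at (2,5); v=(-1,-3)
2. t=5/3 → B at (1/3,0); v=(-1,3)
3. t=1/3 → L at (0,1); v=(1,3)

Final position: (0,1)
Wall sequence: TBL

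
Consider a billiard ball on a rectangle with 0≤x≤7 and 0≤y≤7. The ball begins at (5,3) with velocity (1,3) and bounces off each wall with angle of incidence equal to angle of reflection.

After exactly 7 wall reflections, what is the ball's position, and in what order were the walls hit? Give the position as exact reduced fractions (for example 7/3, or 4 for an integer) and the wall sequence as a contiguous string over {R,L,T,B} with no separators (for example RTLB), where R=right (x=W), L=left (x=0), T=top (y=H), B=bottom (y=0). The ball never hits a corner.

1. t=4/3 → T at (19/3,7); v=(1,-3)
2. t=2/3 → R at (7,5); v=(-1,-3)
3. t=5/3 → B at (16/3,0); v=(-1,3)
4. t=7/3 → T at (3,7); v=(-1,-3)
5. t=7/3 → B at (2/3,0); v=(-1,3)
6. t=2/3 → L at (0,2); v=(1,3)
7. t=5/3 → T at (5/3,7); v=(1,-3)

Final position: (5/3,7)
Wall sequence: TRBTBLT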